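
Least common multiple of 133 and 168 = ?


GCD(133, 168) = 7
LCM = 133*168/7 = 22344/7 = 3192

LCM = 3192


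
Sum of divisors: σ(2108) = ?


Divisors of 2108: 1, 2, 4, 17, 31, 34, 62, 68, 124, 527, 1054, 2108
Sum = 1 + 2 + 4 + 17 + 31 + 34 + 62 + 68 + 124 + 527 + 1054 + 2108 = 4032

σ(2108) = 4032


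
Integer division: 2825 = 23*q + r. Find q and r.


2825 = 23 * 122 + 19
Check: 2806 + 19 = 2825

q = 122, r = 19


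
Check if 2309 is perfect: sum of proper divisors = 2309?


Proper divisors of 2309: 1
Sum = 1 = 1

No, 2309 is not perfect (1 ≠ 2309)


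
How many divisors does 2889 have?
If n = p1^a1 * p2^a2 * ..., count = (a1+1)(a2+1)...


2889 = 3^3 × 107^1
d(2889) = (3+1) × (1+1) = 8

8 divisors


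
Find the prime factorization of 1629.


1629 / 3 = 543
543 / 3 = 181
181 / 181 = 1
1629 = 3^2 × 181


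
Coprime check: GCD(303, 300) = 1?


Euclidean algorithm:
303 = 1 * 300 + 3
300 = 100 * 3 + 0
GCD(303, 300) = 3

No, not coprime (GCD = 3)


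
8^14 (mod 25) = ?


8^1 mod 25 = 8
8^2 mod 25 = 14
8^3 mod 25 = 12
8^4 mod 25 = 21
8^5 mod 25 = 18
8^6 mod 25 = 19
8^7 mod 25 = 2
8^8 mod 25 = 16
8^9 mod 25 = 3
8^10 mod 25 = 24
8^11 mod 25 = 17
8^12 mod 25 = 11
8^13 mod 25 = 13
8^14 mod 25 = 4


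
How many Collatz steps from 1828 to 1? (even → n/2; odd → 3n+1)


1828 → 914 → 457 → 1372 → 686 → 343 → 1030 → 515 → 1546 → 773 → 2320 → 1160 → 580 → 290 → 145 → 436 → 218 → 109 → 328 → 164 → 82 → 41 → 124 → 62 → 31 → 94 → 47 → 142 → 71 → 214 → 107 → 322 → 161 → 484 → 242 → 121 → 364 → 182 → 91 → 274 → 137 → 412 → 206 → 103 → 310 → 155 → 466 → 233 → 700 → 350 → 175 → 526 → 263 → 790 → 395 → 1186 → 593 → 1780 → 890 → 445 → 1336 → 668 → 334 → 167 → 502 → 251 → 754 → 377 → 1132 → 566 → 283 → 850 → 425 → 1276 → 638 → 319 → 958 → 479 → 1438 → 719 → 2158 → 1079 → 3238 → 1619 → 4858 → 2429 → 7288 → 3644 → 1822 → 911 → 2734 → 1367 → 4102 → 2051 → 6154 → 3077 → 9232 → 4616 → 2308 → 1154 → 577 → 1732 → 866 → 433 → 1300 → 650 → 325 → 976 → 488 → 244 → 122 → 61 → 184 → 92 → 46 → 23 → 70 → 35 → 106 → 53 → 160 → 80 → 40 → 20 → 10 → 5 → 16 → 8 → 4 → 2 → 1
Total steps = 130

130 steps


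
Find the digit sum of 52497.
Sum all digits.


5 + 2 + 4 + 9 + 7 = 27


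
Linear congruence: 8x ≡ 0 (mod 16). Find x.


GCD(8, 16) = 8 divides 0
Divide: 1x ≡ 0 (mod 2)
x ≡ 0 (mod 2)


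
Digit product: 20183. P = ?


2 × 0 × 1 × 8 × 3 = 0


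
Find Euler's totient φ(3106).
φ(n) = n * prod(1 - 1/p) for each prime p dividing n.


3106 = 2 × 1553
Prime factors: 2, 1553
φ(3106) = 3106 × (1-1/2) × (1-1/1553)
= 3106 × 1/2 × 1552/1553 = 1552

φ(3106) = 1552


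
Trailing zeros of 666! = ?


floor(666/5) = 133
floor(666/25) = 26
floor(666/125) = 5
floor(666/625) = 1
Total = 165

165 trailing zeros


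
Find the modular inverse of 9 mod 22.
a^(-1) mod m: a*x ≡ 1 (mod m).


Use the extended Euclidean algorithm on (22, 9); each row r = 22*s + 9*t:
r=22, s=1, t=0
r=9, s=0, t=1
q=2: r=4, s=1, t=-2   [22*(1) + 9*(-2) = 4]
q=2: r=1, s=-2, t=5   [22*(-2) + 9*(5) = 1]
q=4: r=0, s=9, t=-22   [22*(9) + 9*(-22) = 0]
GCD = 1 with t = 5, so 9*(5) ≡ 1 (mod 22)
Inverse = 5 mod 22 = 5
Check: 9 * 5 = 45 ≡ 1 (mod 22)

9^(-1) ≡ 5 (mod 22)


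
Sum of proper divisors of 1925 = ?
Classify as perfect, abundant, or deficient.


Proper divisors: 1, 5, 7, 11, 25, 35, 55, 77, 175, 275, 385
Sum = 1 + 5 + 7 + 11 + 25 + 35 + 55 + 77 + 175 + 275 + 385 = 1051
1051 < 1925 → deficient

s(1925) = 1051 (deficient)


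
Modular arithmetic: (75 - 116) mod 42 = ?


75 - 116 = -41
-41 mod 42 = 1


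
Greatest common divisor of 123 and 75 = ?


123 = 1 * 75 + 48
75 = 1 * 48 + 27
48 = 1 * 27 + 21
27 = 1 * 21 + 6
21 = 3 * 6 + 3
6 = 2 * 3 + 0
GCD = 3


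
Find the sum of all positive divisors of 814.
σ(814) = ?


Divisors of 814: 1, 2, 11, 22, 37, 74, 407, 814
Sum = 1 + 2 + 11 + 22 + 37 + 74 + 407 + 814 = 1368

σ(814) = 1368


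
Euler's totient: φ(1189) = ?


1189 = 29 × 41
Prime factors: 29, 41
φ(1189) = 1189 × (1-1/29) × (1-1/41)
= 1189 × 28/29 × 40/41 = 1120

φ(1189) = 1120


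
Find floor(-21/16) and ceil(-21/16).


-21/16 = -1.3125
floor = -2
ceil = -1

floor = -2, ceil = -1


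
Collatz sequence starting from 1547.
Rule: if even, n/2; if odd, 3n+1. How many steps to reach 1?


1547 → 4642 → 2321 → 6964 → 3482 → 1741 → 5224 → 2612 → 1306 → 653 → 1960 → 980 → 490 → 245 → 736 → 368 → 184 → 92 → 46 → 23 → 70 → 35 → 106 → 53 → 160 → 80 → 40 → 20 → 10 → 5 → 16 → 8 → 4 → 2 → 1
Total steps = 34

34 steps


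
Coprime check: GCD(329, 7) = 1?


Euclidean algorithm:
329 = 47 * 7 + 0
GCD(329, 7) = 7

No, not coprime (GCD = 7)


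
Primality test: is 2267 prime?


Check divisors up to sqrt(2267) = 47.6130
No divisors found.
2267 is prime.

Yes, 2267 is prime


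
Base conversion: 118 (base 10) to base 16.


118 (base 10) = 118 (decimal)
118 (decimal) = 76 (base 16)


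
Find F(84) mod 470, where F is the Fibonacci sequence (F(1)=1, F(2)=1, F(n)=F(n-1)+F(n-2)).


F(k) mod 470 for k=1..84:
1, 1, 2, 3, 5, 8, 13, 21, 34, 55, 89, 144, 233, 377, 140, 47, 187, 234, 421, 185, 136, 321, 457, 308, 295, 133, 428, 91, 49, 140, 189, 329, 48, 377, 425, 332, 287, 149, 436, 115, 81, 196, 277, 3, 280, 283, 93, 376, 469, 375, 374, 279, 183, 462, 175, 167, 342, 39, 381, 420, 331, 281, 142, 423, 95, 48, 143, 191, 334, 55, 389, 444, 363, 337, 230, 97, 327, 424, 281, 235, 46, 281, 327, 138
F(84) mod 470 = 138


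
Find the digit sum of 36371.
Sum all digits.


3 + 6 + 3 + 7 + 1 = 20


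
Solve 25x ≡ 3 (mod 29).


GCD(25, 29) = 1, unique solution
a^(-1) mod 29 = 7
x = 7 * 3 mod 29 = 21

x ≡ 21 (mod 29)


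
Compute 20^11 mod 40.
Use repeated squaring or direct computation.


20^1 mod 40 = 20
20^2 mod 40 = 0
20^3 mod 40 = 0
20^4 mod 40 = 0
20^5 mod 40 = 0
20^6 mod 40 = 0
20^7 mod 40 = 0
20^8 mod 40 = 0
20^9 mod 40 = 0
20^10 mod 40 = 0
20^11 mod 40 = 0


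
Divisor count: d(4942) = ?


4942 = 2^1 × 7^1 × 353^1
d(4942) = (1+1) × (1+1) × (1+1) = 8

8 divisors


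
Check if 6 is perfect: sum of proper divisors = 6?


Proper divisors of 6: 1, 2, 3
Sum = 1 + 2 + 3 = 6

Yes, 6 is perfect (6 = 6)


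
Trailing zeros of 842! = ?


floor(842/5) = 168
floor(842/25) = 33
floor(842/125) = 6
floor(842/625) = 1
Total = 208

208 trailing zeros


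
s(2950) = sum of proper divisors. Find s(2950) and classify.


Proper divisors: 1, 2, 5, 10, 25, 50, 59, 118, 295, 590, 1475
Sum = 1 + 2 + 5 + 10 + 25 + 50 + 59 + 118 + 295 + 590 + 1475 = 2630
2630 < 2950 → deficient

s(2950) = 2630 (deficient)


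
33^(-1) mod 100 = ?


Use the extended Euclidean algorithm on (100, 33); each row r = 100*s + 33*t:
r=100, s=1, t=0
r=33, s=0, t=1
q=3: r=1, s=1, t=-3   [100*(1) + 33*(-3) = 1]
q=33: r=0, s=-33, t=100   [100*(-33) + 33*(100) = 0]
GCD = 1 with t = -3, so 33*(-3) ≡ 1 (mod 100)
Inverse = -3 mod 100 = 97
Check: 33 * 97 = 3201 ≡ 1 (mod 100)

33^(-1) ≡ 97 (mod 100)


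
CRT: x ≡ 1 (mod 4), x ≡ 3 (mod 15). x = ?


M = 4*15 = 60
M1 = M/4 = 15, M2 = M/15 = 4
M1^(-1) mod 4 = 3, M2^(-1) mod 15 = 4
x = 1*15*3 + 3*4*4 = 93
93 mod 60 = 33
Check: 33 mod 4 = 1 ✓, 33 mod 15 = 3 ✓

x ≡ 33 (mod 60)


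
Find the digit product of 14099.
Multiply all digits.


1 × 4 × 0 × 9 × 9 = 0


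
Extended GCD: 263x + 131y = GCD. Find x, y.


Tabular extended Euclidean (each row: r = 263*s + 131*t):
r=263, s=1, t=0
r=131, s=0, t=1
q=2: r=1, s=1, t=-2   [263*(1) + 131*(-2) = 1]
q=131: r=0, s=-131, t=263   [263*(-131) + 131*(263) = 0]
GCD = 1; from the row with r=1: x=1, y=-2
Check: 263*(1) + 131*(-2) = 263 - 262 = 1

GCD = 1, x = 1, y = -2


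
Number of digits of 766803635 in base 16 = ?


766803635 in base 16 = 2DB47EB3
Number of digits = 8

8 digits (base 16)


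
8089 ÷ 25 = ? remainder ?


8089 = 25 * 323 + 14
Check: 8075 + 14 = 8089

q = 323, r = 14


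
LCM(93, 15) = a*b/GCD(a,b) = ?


GCD(93, 15) = 3
LCM = 93*15/3 = 1395/3 = 465

LCM = 465


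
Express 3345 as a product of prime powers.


3345 / 3 = 1115
1115 / 5 = 223
223 / 223 = 1
3345 = 3 × 5 × 223


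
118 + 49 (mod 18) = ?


118 + 49 = 167
167 mod 18 = 5


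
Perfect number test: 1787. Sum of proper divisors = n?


Proper divisors of 1787: 1
Sum = 1 = 1

No, 1787 is not perfect (1 ≠ 1787)


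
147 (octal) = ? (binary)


147 (base 8) = 103 (decimal)
103 (decimal) = 1100111 (base 2)


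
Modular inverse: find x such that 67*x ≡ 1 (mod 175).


Use the extended Euclidean algorithm on (175, 67); each row r = 175*s + 67*t:
r=175, s=1, t=0
r=67, s=0, t=1
q=2: r=41, s=1, t=-2   [175*(1) + 67*(-2) = 41]
q=1: r=26, s=-1, t=3   [175*(-1) + 67*(3) = 26]
q=1: r=15, s=2, t=-5   [175*(2) + 67*(-5) = 15]
q=1: r=11, s=-3, t=8   [175*(-3) + 67*(8) = 11]
q=1: r=4, s=5, t=-13   [175*(5) + 67*(-13) = 4]
q=2: r=3, s=-13, t=34   [175*(-13) + 67*(34) = 3]
q=1: r=1, s=18, t=-47   [175*(18) + 67*(-47) = 1]
q=3: r=0, s=-67, t=175   [175*(-67) + 67*(175) = 0]
GCD = 1 with t = -47, so 67*(-47) ≡ 1 (mod 175)
Inverse = -47 mod 175 = 128
Check: 67 * 128 = 8576 ≡ 1 (mod 175)

67^(-1) ≡ 128 (mod 175)


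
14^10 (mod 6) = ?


14^1 mod 6 = 2
14^2 mod 6 = 4
14^3 mod 6 = 2
14^4 mod 6 = 4
14^5 mod 6 = 2
14^6 mod 6 = 4
14^7 mod 6 = 2
14^8 mod 6 = 4
14^9 mod 6 = 2
14^10 mod 6 = 4


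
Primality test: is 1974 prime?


1974 / 2 = 987 (exact division)
1974 is NOT prime.

No, 1974 is not prime


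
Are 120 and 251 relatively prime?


Euclidean algorithm:
251 = 2 * 120 + 11
120 = 10 * 11 + 10
11 = 1 * 10 + 1
10 = 10 * 1 + 0
GCD(120, 251) = 1

Yes, coprime (GCD = 1)


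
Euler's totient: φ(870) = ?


870 = 2 × 3 × 5 × 29
Prime factors: 2, 3, 5, 29
φ(870) = 870 × (1-1/2) × (1-1/3) × (1-1/5) × (1-1/29)
= 870 × 1/2 × 2/3 × 4/5 × 28/29 = 224

φ(870) = 224


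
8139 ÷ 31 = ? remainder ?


8139 = 31 * 262 + 17
Check: 8122 + 17 = 8139

q = 262, r = 17


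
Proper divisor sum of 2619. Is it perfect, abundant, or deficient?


Proper divisors: 1, 3, 9, 27, 97, 291, 873
Sum = 1 + 3 + 9 + 27 + 97 + 291 + 873 = 1301
1301 < 2619 → deficient

s(2619) = 1301 (deficient)


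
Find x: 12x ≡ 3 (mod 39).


GCD(12, 39) = 3 divides 3
Divide: 4x ≡ 1 (mod 13)
x ≡ 10 (mod 13)


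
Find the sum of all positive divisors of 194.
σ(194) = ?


Divisors of 194: 1, 2, 97, 194
Sum = 1 + 2 + 97 + 194 = 294

σ(194) = 294


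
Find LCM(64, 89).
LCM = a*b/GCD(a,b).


GCD(64, 89) = 1
LCM = 64*89/1 = 5696/1 = 5696

LCM = 5696


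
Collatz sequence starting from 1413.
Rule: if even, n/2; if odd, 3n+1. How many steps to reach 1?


1413 → 4240 → 2120 → 1060 → 530 → 265 → 796 → 398 → 199 → 598 → 299 → 898 → 449 → 1348 → 674 → 337 → 1012 → 506 → 253 → 760 → 380 → 190 → 95 → 286 → 143 → 430 → 215 → 646 → 323 → 970 → 485 → 1456 → 728 → 364 → 182 → 91 → 274 → 137 → 412 → 206 → 103 → 310 → 155 → 466 → 233 → 700 → 350 → 175 → 526 → 263 → 790 → 395 → 1186 → 593 → 1780 → 890 → 445 → 1336 → 668 → 334 → 167 → 502 → 251 → 754 → 377 → 1132 → 566 → 283 → 850 → 425 → 1276 → 638 → 319 → 958 → 479 → 1438 → 719 → 2158 → 1079 → 3238 → 1619 → 4858 → 2429 → 7288 → 3644 → 1822 → 911 → 2734 → 1367 → 4102 → 2051 → 6154 → 3077 → 9232 → 4616 → 2308 → 1154 → 577 → 1732 → 866 → 433 → 1300 → 650 → 325 → 976 → 488 → 244 → 122 → 61 → 184 → 92 → 46 → 23 → 70 → 35 → 106 → 53 → 160 → 80 → 40 → 20 → 10 → 5 → 16 → 8 → 4 → 2 → 1
Total steps = 127

127 steps


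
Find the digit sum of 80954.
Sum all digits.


8 + 0 + 9 + 5 + 4 = 26


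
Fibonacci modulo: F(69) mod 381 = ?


F(k) mod 381 for k=1..69:
1, 1, 2, 3, 5, 8, 13, 21, 34, 55, 89, 144, 233, 377, 229, 225, 73, 298, 371, 288, 278, 185, 82, 267, 349, 235, 203, 57, 260, 317, 196, 132, 328, 79, 26, 105, 131, 236, 367, 222, 208, 49, 257, 306, 182, 107, 289, 15, 304, 319, 242, 180, 41, 221, 262, 102, 364, 85, 68, 153, 221, 374, 214, 207, 40, 247, 287, 153, 59
F(69) mod 381 = 59


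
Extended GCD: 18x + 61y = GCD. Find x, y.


Tabular extended Euclidean (each row: r = 18*s + 61*t):
r=18, s=1, t=0
r=61, s=0, t=1
q=0: r=18, s=1, t=0   [18*(1) + 61*(0) = 18]
q=3: r=7, s=-3, t=1   [18*(-3) + 61*(1) = 7]
q=2: r=4, s=7, t=-2   [18*(7) + 61*(-2) = 4]
q=1: r=3, s=-10, t=3   [18*(-10) + 61*(3) = 3]
q=1: r=1, s=17, t=-5   [18*(17) + 61*(-5) = 1]
q=3: r=0, s=-61, t=18   [18*(-61) + 61*(18) = 0]
GCD = 1; from the row with r=1: x=17, y=-5
Check: 18*(17) + 61*(-5) = 306 - 305 = 1

GCD = 1, x = 17, y = -5


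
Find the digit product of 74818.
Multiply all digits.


7 × 4 × 8 × 1 × 8 = 1792


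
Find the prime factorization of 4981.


4981 / 17 = 293
293 / 293 = 1
4981 = 17 × 293


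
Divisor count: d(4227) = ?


4227 = 3^1 × 1409^1
d(4227) = (1+1) × (1+1) = 4

4 divisors


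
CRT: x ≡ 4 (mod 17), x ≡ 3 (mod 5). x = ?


M = 17*5 = 85
M1 = M/17 = 5, M2 = M/5 = 17
M1^(-1) mod 17 = 7, M2^(-1) mod 5 = 3
x = 4*5*7 + 3*17*3 = 293
293 mod 85 = 38
Check: 38 mod 17 = 4 ✓, 38 mod 5 = 3 ✓

x ≡ 38 (mod 85)


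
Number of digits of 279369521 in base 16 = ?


279369521 in base 16 = 10A6D731
Number of digits = 8

8 digits (base 16)


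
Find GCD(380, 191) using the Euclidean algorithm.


380 = 1 * 191 + 189
191 = 1 * 189 + 2
189 = 94 * 2 + 1
2 = 2 * 1 + 0
GCD = 1


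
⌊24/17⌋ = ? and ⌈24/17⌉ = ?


24/17 = 1.4118
floor = 1
ceil = 2

floor = 1, ceil = 2


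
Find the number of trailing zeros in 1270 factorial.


floor(1270/5) = 254
floor(1270/25) = 50
floor(1270/125) = 10
floor(1270/625) = 2
Total = 316

316 trailing zeros


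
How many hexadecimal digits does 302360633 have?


302360633 in base 16 = 1205A839
Number of digits = 8

8 digits (base 16)


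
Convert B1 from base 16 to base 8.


B1 (base 16) = 177 (decimal)
177 (decimal) = 261 (base 8)


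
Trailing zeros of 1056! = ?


floor(1056/5) = 211
floor(1056/25) = 42
floor(1056/125) = 8
floor(1056/625) = 1
Total = 262

262 trailing zeros


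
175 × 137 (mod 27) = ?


175 × 137 = 23975
23975 mod 27 = 26


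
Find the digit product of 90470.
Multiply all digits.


9 × 0 × 4 × 7 × 0 = 0


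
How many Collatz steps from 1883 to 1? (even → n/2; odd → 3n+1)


1883 → 5650 → 2825 → 8476 → 4238 → 2119 → 6358 → 3179 → 9538 → 4769 → 14308 → 7154 → 3577 → 10732 → 5366 → 2683 → 8050 → 4025 → 12076 → 6038 → 3019 → 9058 → 4529 → 13588 → 6794 → 3397 → 10192 → 5096 → 2548 → 1274 → 637 → 1912 → 956 → 478 → 239 → 718 → 359 → 1078 → 539 → 1618 → 809 → 2428 → 1214 → 607 → 1822 → 911 → 2734 → 1367 → 4102 → 2051 → 6154 → 3077 → 9232 → 4616 → 2308 → 1154 → 577 → 1732 → 866 → 433 → 1300 → 650 → 325 → 976 → 488 → 244 → 122 → 61 → 184 → 92 → 46 → 23 → 70 → 35 → 106 → 53 → 160 → 80 → 40 → 20 → 10 → 5 → 16 → 8 → 4 → 2 → 1
Total steps = 86

86 steps


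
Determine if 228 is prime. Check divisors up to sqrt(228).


228 / 2 = 114 (exact division)
228 is NOT prime.

No, 228 is not prime


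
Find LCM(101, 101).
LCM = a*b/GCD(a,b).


GCD(101, 101) = 101
LCM = 101*101/101 = 10201/101 = 101

LCM = 101


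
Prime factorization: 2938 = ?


2938 / 2 = 1469
1469 / 13 = 113
113 / 113 = 1
2938 = 2 × 13 × 113


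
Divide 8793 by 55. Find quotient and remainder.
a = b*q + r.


8793 = 55 * 159 + 48
Check: 8745 + 48 = 8793

q = 159, r = 48


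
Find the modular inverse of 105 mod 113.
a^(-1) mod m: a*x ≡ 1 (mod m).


Use the extended Euclidean algorithm on (113, 105); each row r = 113*s + 105*t:
r=113, s=1, t=0
r=105, s=0, t=1
q=1: r=8, s=1, t=-1   [113*(1) + 105*(-1) = 8]
q=13: r=1, s=-13, t=14   [113*(-13) + 105*(14) = 1]
q=8: r=0, s=105, t=-113   [113*(105) + 105*(-113) = 0]
GCD = 1 with t = 14, so 105*(14) ≡ 1 (mod 113)
Inverse = 14 mod 113 = 14
Check: 105 * 14 = 1470 ≡ 1 (mod 113)

105^(-1) ≡ 14 (mod 113)


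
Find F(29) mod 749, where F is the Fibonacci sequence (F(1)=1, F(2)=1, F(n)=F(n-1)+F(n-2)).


F(k) mod 749 for k=1..29:
1, 1, 2, 3, 5, 8, 13, 21, 34, 55, 89, 144, 233, 377, 610, 238, 99, 337, 436, 24, 460, 484, 195, 679, 125, 55, 180, 235, 415
F(29) mod 749 = 415


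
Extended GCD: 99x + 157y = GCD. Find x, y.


Tabular extended Euclidean (each row: r = 99*s + 157*t):
r=99, s=1, t=0
r=157, s=0, t=1
q=0: r=99, s=1, t=0   [99*(1) + 157*(0) = 99]
q=1: r=58, s=-1, t=1   [99*(-1) + 157*(1) = 58]
q=1: r=41, s=2, t=-1   [99*(2) + 157*(-1) = 41]
q=1: r=17, s=-3, t=2   [99*(-3) + 157*(2) = 17]
q=2: r=7, s=8, t=-5   [99*(8) + 157*(-5) = 7]
q=2: r=3, s=-19, t=12   [99*(-19) + 157*(12) = 3]
q=2: r=1, s=46, t=-29   [99*(46) + 157*(-29) = 1]
q=3: r=0, s=-157, t=99   [99*(-157) + 157*(99) = 0]
GCD = 1; from the row with r=1: x=46, y=-29
Check: 99*(46) + 157*(-29) = 4554 - 4553 = 1

GCD = 1, x = 46, y = -29


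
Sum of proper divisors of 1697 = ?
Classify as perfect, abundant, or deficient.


Proper divisors: 1
Sum = 1 = 1
1 < 1697 → deficient

s(1697) = 1 (deficient)


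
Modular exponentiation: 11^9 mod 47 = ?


11^1 mod 47 = 11
11^2 mod 47 = 27
11^3 mod 47 = 15
11^4 mod 47 = 24
11^5 mod 47 = 29
11^6 mod 47 = 37
11^7 mod 47 = 31
11^8 mod 47 = 12
11^9 mod 47 = 38


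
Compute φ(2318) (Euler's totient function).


2318 = 2 × 19 × 61
Prime factors: 2, 19, 61
φ(2318) = 2318 × (1-1/2) × (1-1/19) × (1-1/61)
= 2318 × 1/2 × 18/19 × 60/61 = 1080

φ(2318) = 1080


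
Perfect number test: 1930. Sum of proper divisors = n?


Proper divisors of 1930: 1, 2, 5, 10, 193, 386, 965
Sum = 1 + 2 + 5 + 10 + 193 + 386 + 965 = 1562

No, 1930 is not perfect (1562 ≠ 1930)


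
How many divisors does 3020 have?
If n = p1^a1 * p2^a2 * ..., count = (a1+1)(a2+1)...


3020 = 2^2 × 5^1 × 151^1
d(3020) = (2+1) × (1+1) × (1+1) = 12

12 divisors


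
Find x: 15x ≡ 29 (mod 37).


GCD(15, 37) = 1, unique solution
a^(-1) mod 37 = 5
x = 5 * 29 mod 37 = 34

x ≡ 34 (mod 37)


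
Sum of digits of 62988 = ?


6 + 2 + 9 + 8 + 8 = 33


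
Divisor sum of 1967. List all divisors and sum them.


Divisors of 1967: 1, 7, 281, 1967
Sum = 1 + 7 + 281 + 1967 = 2256

σ(1967) = 2256


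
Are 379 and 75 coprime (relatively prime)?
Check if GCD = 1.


Euclidean algorithm:
379 = 5 * 75 + 4
75 = 18 * 4 + 3
4 = 1 * 3 + 1
3 = 3 * 1 + 0
GCD(379, 75) = 1

Yes, coprime (GCD = 1)


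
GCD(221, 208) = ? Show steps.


221 = 1 * 208 + 13
208 = 16 * 13 + 0
GCD = 13


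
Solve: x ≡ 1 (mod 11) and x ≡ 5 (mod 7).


M = 11*7 = 77
M1 = M/11 = 7, M2 = M/7 = 11
M1^(-1) mod 11 = 8, M2^(-1) mod 7 = 2
x = 1*7*8 + 5*11*2 = 166
166 mod 77 = 12
Check: 12 mod 11 = 1 ✓, 12 mod 7 = 5 ✓

x ≡ 12 (mod 77)


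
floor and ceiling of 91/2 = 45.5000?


91/2 = 45.5000
floor = 45
ceil = 46

floor = 45, ceil = 46


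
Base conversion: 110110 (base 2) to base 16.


110110 (base 2) = 54 (decimal)
54 (decimal) = 36 (base 16)


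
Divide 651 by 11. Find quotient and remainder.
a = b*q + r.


651 = 11 * 59 + 2
Check: 649 + 2 = 651

q = 59, r = 2


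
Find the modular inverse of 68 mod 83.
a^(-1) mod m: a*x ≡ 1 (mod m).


Use the extended Euclidean algorithm on (83, 68); each row r = 83*s + 68*t:
r=83, s=1, t=0
r=68, s=0, t=1
q=1: r=15, s=1, t=-1   [83*(1) + 68*(-1) = 15]
q=4: r=8, s=-4, t=5   [83*(-4) + 68*(5) = 8]
q=1: r=7, s=5, t=-6   [83*(5) + 68*(-6) = 7]
q=1: r=1, s=-9, t=11   [83*(-9) + 68*(11) = 1]
q=7: r=0, s=68, t=-83   [83*(68) + 68*(-83) = 0]
GCD = 1 with t = 11, so 68*(11) ≡ 1 (mod 83)
Inverse = 11 mod 83 = 11
Check: 68 * 11 = 748 ≡ 1 (mod 83)

68^(-1) ≡ 11 (mod 83)


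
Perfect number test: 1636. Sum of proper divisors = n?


Proper divisors of 1636: 1, 2, 4, 409, 818
Sum = 1 + 2 + 4 + 409 + 818 = 1234

No, 1636 is not perfect (1234 ≠ 1636)


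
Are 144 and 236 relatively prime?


Euclidean algorithm:
236 = 1 * 144 + 92
144 = 1 * 92 + 52
92 = 1 * 52 + 40
52 = 1 * 40 + 12
40 = 3 * 12 + 4
12 = 3 * 4 + 0
GCD(144, 236) = 4

No, not coprime (GCD = 4)


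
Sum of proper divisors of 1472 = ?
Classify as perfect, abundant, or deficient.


Proper divisors: 1, 2, 4, 8, 16, 23, 32, 46, 64, 92, 184, 368, 736
Sum = 1 + 2 + 4 + 8 + 16 + 23 + 32 + 46 + 64 + 92 + 184 + 368 + 736 = 1576
1576 > 1472 → abundant

s(1472) = 1576 (abundant)


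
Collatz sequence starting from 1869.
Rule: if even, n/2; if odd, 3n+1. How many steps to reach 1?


1869 → 5608 → 2804 → 1402 → 701 → 2104 → 1052 → 526 → 263 → 790 → 395 → 1186 → 593 → 1780 → 890 → 445 → 1336 → 668 → 334 → 167 → 502 → 251 → 754 → 377 → 1132 → 566 → 283 → 850 → 425 → 1276 → 638 → 319 → 958 → 479 → 1438 → 719 → 2158 → 1079 → 3238 → 1619 → 4858 → 2429 → 7288 → 3644 → 1822 → 911 → 2734 → 1367 → 4102 → 2051 → 6154 → 3077 → 9232 → 4616 → 2308 → 1154 → 577 → 1732 → 866 → 433 → 1300 → 650 → 325 → 976 → 488 → 244 → 122 → 61 → 184 → 92 → 46 → 23 → 70 → 35 → 106 → 53 → 160 → 80 → 40 → 20 → 10 → 5 → 16 → 8 → 4 → 2 → 1
Total steps = 86

86 steps


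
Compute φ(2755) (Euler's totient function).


2755 = 5 × 19 × 29
Prime factors: 5, 19, 29
φ(2755) = 2755 × (1-1/5) × (1-1/19) × (1-1/29)
= 2755 × 4/5 × 18/19 × 28/29 = 2016

φ(2755) = 2016


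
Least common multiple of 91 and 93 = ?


GCD(91, 93) = 1
LCM = 91*93/1 = 8463/1 = 8463

LCM = 8463


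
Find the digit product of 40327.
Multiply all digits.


4 × 0 × 3 × 2 × 7 = 0


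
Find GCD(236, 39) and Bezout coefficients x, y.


Tabular extended Euclidean (each row: r = 236*s + 39*t):
r=236, s=1, t=0
r=39, s=0, t=1
q=6: r=2, s=1, t=-6   [236*(1) + 39*(-6) = 2]
q=19: r=1, s=-19, t=115   [236*(-19) + 39*(115) = 1]
q=2: r=0, s=39, t=-236   [236*(39) + 39*(-236) = 0]
GCD = 1; from the row with r=1: x=-19, y=115
Check: 236*(-19) + 39*(115) = -4484 + 4485 = 1

GCD = 1, x = -19, y = 115


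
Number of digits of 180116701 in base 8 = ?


180116701 in base 8 = 1257056335
Number of digits = 10

10 digits (base 8)


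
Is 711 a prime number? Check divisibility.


711 / 3 = 237 (exact division)
711 is NOT prime.

No, 711 is not prime


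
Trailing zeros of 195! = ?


floor(195/5) = 39
floor(195/25) = 7
floor(195/125) = 1
Total = 47

47 trailing zeros


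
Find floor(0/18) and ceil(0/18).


0/18 = 0
floor = 0
ceil = 0

floor = 0, ceil = 0


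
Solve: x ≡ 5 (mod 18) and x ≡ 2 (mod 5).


M = 18*5 = 90
M1 = M/18 = 5, M2 = M/5 = 18
M1^(-1) mod 18 = 11, M2^(-1) mod 5 = 2
x = 5*5*11 + 2*18*2 = 347
347 mod 90 = 77
Check: 77 mod 18 = 5 ✓, 77 mod 5 = 2 ✓

x ≡ 77 (mod 90)


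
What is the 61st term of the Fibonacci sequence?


Sequence: 1, 1, 2, 3, 5, 8, 13, 21, 34, 55, 89, 144, 233, 377, 610, 987, 1597, 2584, 4181, 6765, 10946, 17711, 28657, 46368, 75025, 121393, 196418, 317811, 514229, 832040, 1346269, 2178309, 3524578, 5702887, 9227465, 14930352, 24157817, 39088169, 63245986, 102334155, 165580141, 267914296, 433494437, 701408733, 1134903170, 1836311903, 2971215073, 4807526976, 7778742049, 12586269025, 20365011074, 32951280099, 53316291173, 86267571272, 139583862445, 225851433717, 365435296162, 591286729879, 956722026041, 1548008755920, 2504730781961
F(61) = 2504730781961


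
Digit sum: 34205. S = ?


3 + 4 + 2 + 0 + 5 = 14


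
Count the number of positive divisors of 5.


5 = 5^1
d(5) = (1+1) = 2

2 divisors


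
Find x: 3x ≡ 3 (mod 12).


GCD(3, 12) = 3 divides 3
Divide: 1x ≡ 1 (mod 4)
x ≡ 1 (mod 4)


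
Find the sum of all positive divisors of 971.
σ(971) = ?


Divisors of 971: 1, 971
Sum = 1 + 971 = 972

σ(971) = 972


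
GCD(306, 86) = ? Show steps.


306 = 3 * 86 + 48
86 = 1 * 48 + 38
48 = 1 * 38 + 10
38 = 3 * 10 + 8
10 = 1 * 8 + 2
8 = 4 * 2 + 0
GCD = 2


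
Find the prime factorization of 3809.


3809 / 13 = 293
293 / 293 = 1
3809 = 13 × 293


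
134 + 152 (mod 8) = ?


134 + 152 = 286
286 mod 8 = 6


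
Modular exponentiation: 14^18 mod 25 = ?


14^1 mod 25 = 14
14^2 mod 25 = 21
14^3 mod 25 = 19
14^4 mod 25 = 16
14^5 mod 25 = 24
14^6 mod 25 = 11
14^7 mod 25 = 4
14^8 mod 25 = 6
14^9 mod 25 = 9
14^10 mod 25 = 1
14^11 mod 25 = 14
14^12 mod 25 = 21
14^13 mod 25 = 19
14^14 mod 25 = 16
14^15 mod 25 = 24
14^16 mod 25 = 11
14^17 mod 25 = 4
14^18 mod 25 = 6


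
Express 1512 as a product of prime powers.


1512 / 2 = 756
756 / 2 = 378
378 / 2 = 189
189 / 3 = 63
63 / 3 = 21
21 / 3 = 7
7 / 7 = 1
1512 = 2^3 × 3^3 × 7


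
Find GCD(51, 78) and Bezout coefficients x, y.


Tabular extended Euclidean (each row: r = 51*s + 78*t):
r=51, s=1, t=0
r=78, s=0, t=1
q=0: r=51, s=1, t=0   [51*(1) + 78*(0) = 51]
q=1: r=27, s=-1, t=1   [51*(-1) + 78*(1) = 27]
q=1: r=24, s=2, t=-1   [51*(2) + 78*(-1) = 24]
q=1: r=3, s=-3, t=2   [51*(-3) + 78*(2) = 3]
q=8: r=0, s=26, t=-17   [51*(26) + 78*(-17) = 0]
GCD = 3; from the row with r=3: x=-3, y=2
Check: 51*(-3) + 78*(2) = -153 + 156 = 3

GCD = 3, x = -3, y = 2


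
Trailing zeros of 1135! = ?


floor(1135/5) = 227
floor(1135/25) = 45
floor(1135/125) = 9
floor(1135/625) = 1
Total = 282

282 trailing zeros


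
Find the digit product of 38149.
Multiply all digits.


3 × 8 × 1 × 4 × 9 = 864


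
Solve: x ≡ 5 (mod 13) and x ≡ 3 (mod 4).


M = 13*4 = 52
M1 = M/13 = 4, M2 = M/4 = 13
M1^(-1) mod 13 = 10, M2^(-1) mod 4 = 1
x = 5*4*10 + 3*13*1 = 239
239 mod 52 = 31
Check: 31 mod 13 = 5 ✓, 31 mod 4 = 3 ✓

x ≡ 31 (mod 52)


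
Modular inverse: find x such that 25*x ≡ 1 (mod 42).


Use the extended Euclidean algorithm on (42, 25); each row r = 42*s + 25*t:
r=42, s=1, t=0
r=25, s=0, t=1
q=1: r=17, s=1, t=-1   [42*(1) + 25*(-1) = 17]
q=1: r=8, s=-1, t=2   [42*(-1) + 25*(2) = 8]
q=2: r=1, s=3, t=-5   [42*(3) + 25*(-5) = 1]
q=8: r=0, s=-25, t=42   [42*(-25) + 25*(42) = 0]
GCD = 1 with t = -5, so 25*(-5) ≡ 1 (mod 42)
Inverse = -5 mod 42 = 37
Check: 25 * 37 = 925 ≡ 1 (mod 42)

25^(-1) ≡ 37 (mod 42)


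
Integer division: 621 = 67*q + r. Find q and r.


621 = 67 * 9 + 18
Check: 603 + 18 = 621

q = 9, r = 18


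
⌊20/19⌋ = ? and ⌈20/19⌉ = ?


20/19 = 1.0526
floor = 1
ceil = 2

floor = 1, ceil = 2


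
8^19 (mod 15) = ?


8^1 mod 15 = 8
8^2 mod 15 = 4
8^3 mod 15 = 2
8^4 mod 15 = 1
8^5 mod 15 = 8
8^6 mod 15 = 4
8^7 mod 15 = 2
8^8 mod 15 = 1
8^9 mod 15 = 8
8^10 mod 15 = 4
8^11 mod 15 = 2
8^12 mod 15 = 1
8^13 mod 15 = 8
8^14 mod 15 = 4
8^15 mod 15 = 2
8^16 mod 15 = 1
8^17 mod 15 = 8
8^18 mod 15 = 4
8^19 mod 15 = 2


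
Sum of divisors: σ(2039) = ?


Divisors of 2039: 1, 2039
Sum = 1 + 2039 = 2040

σ(2039) = 2040


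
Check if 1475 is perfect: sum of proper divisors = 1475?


Proper divisors of 1475: 1, 5, 25, 59, 295
Sum = 1 + 5 + 25 + 59 + 295 = 385

No, 1475 is not perfect (385 ≠ 1475)


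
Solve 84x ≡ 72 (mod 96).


GCD(84, 96) = 12 divides 72
Divide: 7x ≡ 6 (mod 8)
x ≡ 2 (mod 8)


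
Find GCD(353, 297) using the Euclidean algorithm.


353 = 1 * 297 + 56
297 = 5 * 56 + 17
56 = 3 * 17 + 5
17 = 3 * 5 + 2
5 = 2 * 2 + 1
2 = 2 * 1 + 0
GCD = 1


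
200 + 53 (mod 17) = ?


200 + 53 = 253
253 mod 17 = 15


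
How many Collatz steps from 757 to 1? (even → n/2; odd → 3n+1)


757 → 2272 → 1136 → 568 → 284 → 142 → 71 → 214 → 107 → 322 → 161 → 484 → 242 → 121 → 364 → 182 → 91 → 274 → 137 → 412 → 206 → 103 → 310 → 155 → 466 → 233 → 700 → 350 → 175 → 526 → 263 → 790 → 395 → 1186 → 593 → 1780 → 890 → 445 → 1336 → 668 → 334 → 167 → 502 → 251 → 754 → 377 → 1132 → 566 → 283 → 850 → 425 → 1276 → 638 → 319 → 958 → 479 → 1438 → 719 → 2158 → 1079 → 3238 → 1619 → 4858 → 2429 → 7288 → 3644 → 1822 → 911 → 2734 → 1367 → 4102 → 2051 → 6154 → 3077 → 9232 → 4616 → 2308 → 1154 → 577 → 1732 → 866 → 433 → 1300 → 650 → 325 → 976 → 488 → 244 → 122 → 61 → 184 → 92 → 46 → 23 → 70 → 35 → 106 → 53 → 160 → 80 → 40 → 20 → 10 → 5 → 16 → 8 → 4 → 2 → 1
Total steps = 108

108 steps


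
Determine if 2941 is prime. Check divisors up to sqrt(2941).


2941 / 17 = 173 (exact division)
2941 is NOT prime.

No, 2941 is not prime


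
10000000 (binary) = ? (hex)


10000000 (base 2) = 128 (decimal)
128 (decimal) = 80 (base 16)


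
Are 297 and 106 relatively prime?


Euclidean algorithm:
297 = 2 * 106 + 85
106 = 1 * 85 + 21
85 = 4 * 21 + 1
21 = 21 * 1 + 0
GCD(297, 106) = 1

Yes, coprime (GCD = 1)


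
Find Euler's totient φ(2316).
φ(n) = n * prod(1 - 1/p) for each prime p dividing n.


2316 = 2^2 × 3 × 193
Prime factors: 2, 3, 193
φ(2316) = 2316 × (1-1/2) × (1-1/3) × (1-1/193)
= 2316 × 1/2 × 2/3 × 192/193 = 768

φ(2316) = 768


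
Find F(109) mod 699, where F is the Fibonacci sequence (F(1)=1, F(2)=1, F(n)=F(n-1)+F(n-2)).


F(k) mod 699 for k=1..109:
1, 1, 2, 3, 5, 8, 13, 21, 34, 55, 89, 144, 233, 377, 610, 288, 199, 487, 686, 474, 461, 236, 697, 234, 232, 466, 698, 465, 464, 230, 694, 225, 220, 445, 665, 411, 377, 89, 466, 555, 322, 178, 500, 678, 479, 458, 238, 696, 235, 232, 467, 0, 467, 467, 235, 3, 238, 241, 479, 21, 500, 521, 322, 144, 466, 610, 377, 288, 665, 254, 220, 474, 694, 469, 464, 234, 698, 233, 232, 465, 697, 463, 461, 225, 686, 212, 199, 411, 610, 322, 233, 555, 89, 644, 34, 678, 13, 691, 5, 696, 2, 698, 1, 0, 1, 1, 2, 3, 5
F(109) mod 699 = 5


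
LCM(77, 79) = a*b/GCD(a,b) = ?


GCD(77, 79) = 1
LCM = 77*79/1 = 6083/1 = 6083

LCM = 6083


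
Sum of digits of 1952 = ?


1 + 9 + 5 + 2 = 17


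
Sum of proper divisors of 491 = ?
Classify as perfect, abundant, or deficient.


Proper divisors: 1
Sum = 1 = 1
1 < 491 → deficient

s(491) = 1 (deficient)


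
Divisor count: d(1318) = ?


1318 = 2^1 × 659^1
d(1318) = (1+1) × (1+1) = 4

4 divisors


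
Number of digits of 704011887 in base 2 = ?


704011887 in base 2 = 101001111101100101111001101111
Number of digits = 30

30 digits (base 2)


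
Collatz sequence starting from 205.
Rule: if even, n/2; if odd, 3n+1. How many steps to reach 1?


205 → 616 → 308 → 154 → 77 → 232 → 116 → 58 → 29 → 88 → 44 → 22 → 11 → 34 → 17 → 52 → 26 → 13 → 40 → 20 → 10 → 5 → 16 → 8 → 4 → 2 → 1
Total steps = 26

26 steps


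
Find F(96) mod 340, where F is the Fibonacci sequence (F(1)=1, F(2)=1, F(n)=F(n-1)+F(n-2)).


F(k) mod 340 for k=1..96:
1, 1, 2, 3, 5, 8, 13, 21, 34, 55, 89, 144, 233, 37, 270, 307, 237, 204, 101, 305, 66, 31, 97, 128, 225, 13, 238, 251, 149, 60, 209, 269, 138, 67, 205, 272, 137, 69, 206, 275, 141, 76, 217, 293, 170, 123, 293, 76, 29, 105, 134, 239, 33, 272, 305, 237, 202, 99, 301, 60, 21, 81, 102, 183, 285, 128, 73, 201, 274, 135, 69, 204, 273, 137, 70, 207, 277, 144, 81, 225, 306, 191, 157, 8, 165, 173, 338, 171, 169, 0, 169, 169, 338, 167, 165, 332
F(96) mod 340 = 332


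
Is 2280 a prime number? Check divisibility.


2280 / 2 = 1140 (exact division)
2280 is NOT prime.

No, 2280 is not prime


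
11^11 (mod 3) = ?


11^1 mod 3 = 2
11^2 mod 3 = 1
11^3 mod 3 = 2
11^4 mod 3 = 1
11^5 mod 3 = 2
11^6 mod 3 = 1
11^7 mod 3 = 2
11^8 mod 3 = 1
11^9 mod 3 = 2
11^10 mod 3 = 1
11^11 mod 3 = 2


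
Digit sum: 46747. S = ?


4 + 6 + 7 + 4 + 7 = 28


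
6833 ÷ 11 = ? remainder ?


6833 = 11 * 621 + 2
Check: 6831 + 2 = 6833

q = 621, r = 2


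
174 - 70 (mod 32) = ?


174 - 70 = 104
104 mod 32 = 8


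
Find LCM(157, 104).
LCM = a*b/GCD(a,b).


GCD(157, 104) = 1
LCM = 157*104/1 = 16328/1 = 16328

LCM = 16328


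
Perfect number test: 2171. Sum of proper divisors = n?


Proper divisors of 2171: 1, 13, 167
Sum = 1 + 13 + 167 = 181

No, 2171 is not perfect (181 ≠ 2171)


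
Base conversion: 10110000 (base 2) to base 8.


10110000 (base 2) = 176 (decimal)
176 (decimal) = 260 (base 8)


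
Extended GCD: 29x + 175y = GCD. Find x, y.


Tabular extended Euclidean (each row: r = 29*s + 175*t):
r=29, s=1, t=0
r=175, s=0, t=1
q=0: r=29, s=1, t=0   [29*(1) + 175*(0) = 29]
q=6: r=1, s=-6, t=1   [29*(-6) + 175*(1) = 1]
q=29: r=0, s=175, t=-29   [29*(175) + 175*(-29) = 0]
GCD = 1; from the row with r=1: x=-6, y=1
Check: 29*(-6) + 175*(1) = -174 + 175 = 1

GCD = 1, x = -6, y = 1


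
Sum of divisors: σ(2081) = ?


Divisors of 2081: 1, 2081
Sum = 1 + 2081 = 2082

σ(2081) = 2082


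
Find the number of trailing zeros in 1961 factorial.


floor(1961/5) = 392
floor(1961/25) = 78
floor(1961/125) = 15
floor(1961/625) = 3
Total = 488

488 trailing zeros


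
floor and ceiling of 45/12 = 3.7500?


45/12 = 3.7500
floor = 3
ceil = 4

floor = 3, ceil = 4


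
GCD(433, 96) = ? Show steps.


433 = 4 * 96 + 49
96 = 1 * 49 + 47
49 = 1 * 47 + 2
47 = 23 * 2 + 1
2 = 2 * 1 + 0
GCD = 1


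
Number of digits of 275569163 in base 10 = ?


275569163 has 9 digits in base 10
floor(log10(275569163)) + 1 = floor(8.4402) + 1 = 9

9 digits (base 10)


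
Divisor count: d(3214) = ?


3214 = 2^1 × 1607^1
d(3214) = (1+1) × (1+1) = 4

4 divisors


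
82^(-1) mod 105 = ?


Use the extended Euclidean algorithm on (105, 82); each row r = 105*s + 82*t:
r=105, s=1, t=0
r=82, s=0, t=1
q=1: r=23, s=1, t=-1   [105*(1) + 82*(-1) = 23]
q=3: r=13, s=-3, t=4   [105*(-3) + 82*(4) = 13]
q=1: r=10, s=4, t=-5   [105*(4) + 82*(-5) = 10]
q=1: r=3, s=-7, t=9   [105*(-7) + 82*(9) = 3]
q=3: r=1, s=25, t=-32   [105*(25) + 82*(-32) = 1]
q=3: r=0, s=-82, t=105   [105*(-82) + 82*(105) = 0]
GCD = 1 with t = -32, so 82*(-32) ≡ 1 (mod 105)
Inverse = -32 mod 105 = 73
Check: 82 * 73 = 5986 ≡ 1 (mod 105)

82^(-1) ≡ 73 (mod 105)


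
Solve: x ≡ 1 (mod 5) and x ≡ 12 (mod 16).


M = 5*16 = 80
M1 = M/5 = 16, M2 = M/16 = 5
M1^(-1) mod 5 = 1, M2^(-1) mod 16 = 13
x = 1*16*1 + 12*5*13 = 796
796 mod 80 = 76
Check: 76 mod 5 = 1 ✓, 76 mod 16 = 12 ✓

x ≡ 76 (mod 80)


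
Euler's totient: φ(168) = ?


168 = 2^3 × 3 × 7
Prime factors: 2, 3, 7
φ(168) = 168 × (1-1/2) × (1-1/3) × (1-1/7)
= 168 × 1/2 × 2/3 × 6/7 = 48

φ(168) = 48


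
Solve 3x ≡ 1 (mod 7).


GCD(3, 7) = 1, unique solution
a^(-1) mod 7 = 5
x = 5 * 1 mod 7 = 5

x ≡ 5 (mod 7)


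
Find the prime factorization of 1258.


1258 / 2 = 629
629 / 17 = 37
37 / 37 = 1
1258 = 2 × 17 × 37


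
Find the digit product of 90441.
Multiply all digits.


9 × 0 × 4 × 4 × 1 = 0


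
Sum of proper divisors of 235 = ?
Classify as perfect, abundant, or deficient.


Proper divisors: 1, 5, 47
Sum = 1 + 5 + 47 = 53
53 < 235 → deficient

s(235) = 53 (deficient)


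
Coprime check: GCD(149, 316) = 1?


Euclidean algorithm:
316 = 2 * 149 + 18
149 = 8 * 18 + 5
18 = 3 * 5 + 3
5 = 1 * 3 + 2
3 = 1 * 2 + 1
2 = 2 * 1 + 0
GCD(149, 316) = 1

Yes, coprime (GCD = 1)


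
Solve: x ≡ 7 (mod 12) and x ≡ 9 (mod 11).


M = 12*11 = 132
M1 = M/12 = 11, M2 = M/11 = 12
M1^(-1) mod 12 = 11, M2^(-1) mod 11 = 1
x = 7*11*11 + 9*12*1 = 955
955 mod 132 = 31
Check: 31 mod 12 = 7 ✓, 31 mod 11 = 9 ✓

x ≡ 31 (mod 132)


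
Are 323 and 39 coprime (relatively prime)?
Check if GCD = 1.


Euclidean algorithm:
323 = 8 * 39 + 11
39 = 3 * 11 + 6
11 = 1 * 6 + 5
6 = 1 * 5 + 1
5 = 5 * 1 + 0
GCD(323, 39) = 1

Yes, coprime (GCD = 1)


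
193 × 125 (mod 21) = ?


193 × 125 = 24125
24125 mod 21 = 17


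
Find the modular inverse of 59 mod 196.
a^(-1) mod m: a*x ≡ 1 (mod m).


Use the extended Euclidean algorithm on (196, 59); each row r = 196*s + 59*t:
r=196, s=1, t=0
r=59, s=0, t=1
q=3: r=19, s=1, t=-3   [196*(1) + 59*(-3) = 19]
q=3: r=2, s=-3, t=10   [196*(-3) + 59*(10) = 2]
q=9: r=1, s=28, t=-93   [196*(28) + 59*(-93) = 1]
q=2: r=0, s=-59, t=196   [196*(-59) + 59*(196) = 0]
GCD = 1 with t = -93, so 59*(-93) ≡ 1 (mod 196)
Inverse = -93 mod 196 = 103
Check: 59 * 103 = 6077 ≡ 1 (mod 196)

59^(-1) ≡ 103 (mod 196)


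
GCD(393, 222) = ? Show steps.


393 = 1 * 222 + 171
222 = 1 * 171 + 51
171 = 3 * 51 + 18
51 = 2 * 18 + 15
18 = 1 * 15 + 3
15 = 5 * 3 + 0
GCD = 3


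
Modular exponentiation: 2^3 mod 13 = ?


2^1 mod 13 = 2
2^2 mod 13 = 4
2^3 mod 13 = 8


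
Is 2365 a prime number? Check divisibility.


2365 / 5 = 473 (exact division)
2365 is NOT prime.

No, 2365 is not prime


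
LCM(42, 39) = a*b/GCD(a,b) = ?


GCD(42, 39) = 3
LCM = 42*39/3 = 1638/3 = 546

LCM = 546


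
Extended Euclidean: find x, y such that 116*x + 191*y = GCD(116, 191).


Tabular extended Euclidean (each row: r = 116*s + 191*t):
r=116, s=1, t=0
r=191, s=0, t=1
q=0: r=116, s=1, t=0   [116*(1) + 191*(0) = 116]
q=1: r=75, s=-1, t=1   [116*(-1) + 191*(1) = 75]
q=1: r=41, s=2, t=-1   [116*(2) + 191*(-1) = 41]
q=1: r=34, s=-3, t=2   [116*(-3) + 191*(2) = 34]
q=1: r=7, s=5, t=-3   [116*(5) + 191*(-3) = 7]
q=4: r=6, s=-23, t=14   [116*(-23) + 191*(14) = 6]
q=1: r=1, s=28, t=-17   [116*(28) + 191*(-17) = 1]
q=6: r=0, s=-191, t=116   [116*(-191) + 191*(116) = 0]
GCD = 1; from the row with r=1: x=28, y=-17
Check: 116*(28) + 191*(-17) = 3248 - 3247 = 1

GCD = 1, x = 28, y = -17


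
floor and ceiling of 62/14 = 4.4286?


62/14 = 4.4286
floor = 4
ceil = 5

floor = 4, ceil = 5


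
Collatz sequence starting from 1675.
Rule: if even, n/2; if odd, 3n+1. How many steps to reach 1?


1675 → 5026 → 2513 → 7540 → 3770 → 1885 → 5656 → 2828 → 1414 → 707 → 2122 → 1061 → 3184 → 1592 → 796 → 398 → 199 → 598 → 299 → 898 → 449 → 1348 → 674 → 337 → 1012 → 506 → 253 → 760 → 380 → 190 → 95 → 286 → 143 → 430 → 215 → 646 → 323 → 970 → 485 → 1456 → 728 → 364 → 182 → 91 → 274 → 137 → 412 → 206 → 103 → 310 → 155 → 466 → 233 → 700 → 350 → 175 → 526 → 263 → 790 → 395 → 1186 → 593 → 1780 → 890 → 445 → 1336 → 668 → 334 → 167 → 502 → 251 → 754 → 377 → 1132 → 566 → 283 → 850 → 425 → 1276 → 638 → 319 → 958 → 479 → 1438 → 719 → 2158 → 1079 → 3238 → 1619 → 4858 → 2429 → 7288 → 3644 → 1822 → 911 → 2734 → 1367 → 4102 → 2051 → 6154 → 3077 → 9232 → 4616 → 2308 → 1154 → 577 → 1732 → 866 → 433 → 1300 → 650 → 325 → 976 → 488 → 244 → 122 → 61 → 184 → 92 → 46 → 23 → 70 → 35 → 106 → 53 → 160 → 80 → 40 → 20 → 10 → 5 → 16 → 8 → 4 → 2 → 1
Total steps = 135

135 steps


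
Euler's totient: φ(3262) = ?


3262 = 2 × 7 × 233
Prime factors: 2, 7, 233
φ(3262) = 3262 × (1-1/2) × (1-1/7) × (1-1/233)
= 3262 × 1/2 × 6/7 × 232/233 = 1392

φ(3262) = 1392


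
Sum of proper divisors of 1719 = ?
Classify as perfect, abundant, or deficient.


Proper divisors: 1, 3, 9, 191, 573
Sum = 1 + 3 + 9 + 191 + 573 = 777
777 < 1719 → deficient

s(1719) = 777 (deficient)


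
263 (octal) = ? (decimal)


263 (base 8) = 179 (decimal)
179 (decimal) = 179 (base 10)


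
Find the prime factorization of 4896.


4896 / 2 = 2448
2448 / 2 = 1224
1224 / 2 = 612
612 / 2 = 306
306 / 2 = 153
153 / 3 = 51
51 / 3 = 17
17 / 17 = 1
4896 = 2^5 × 3^2 × 17
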